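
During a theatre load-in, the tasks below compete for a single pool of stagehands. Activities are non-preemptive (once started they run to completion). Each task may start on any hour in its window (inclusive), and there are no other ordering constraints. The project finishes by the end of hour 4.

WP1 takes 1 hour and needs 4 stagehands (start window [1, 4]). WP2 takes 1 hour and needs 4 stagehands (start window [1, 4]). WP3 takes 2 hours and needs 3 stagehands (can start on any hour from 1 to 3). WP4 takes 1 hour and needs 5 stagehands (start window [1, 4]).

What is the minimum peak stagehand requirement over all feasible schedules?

Early-start (WP1@1, WP2@1, WP3@1, WP4@1) gives peak 16: h1:16  h2:3  h3:0  h4:0.
Shift WP2→2, WP4→3.
Schedule WP1@1, WP2@2, WP3@1, WP4@3: h1:7  h2:7  h3:5  h4:0 — peak 7.

7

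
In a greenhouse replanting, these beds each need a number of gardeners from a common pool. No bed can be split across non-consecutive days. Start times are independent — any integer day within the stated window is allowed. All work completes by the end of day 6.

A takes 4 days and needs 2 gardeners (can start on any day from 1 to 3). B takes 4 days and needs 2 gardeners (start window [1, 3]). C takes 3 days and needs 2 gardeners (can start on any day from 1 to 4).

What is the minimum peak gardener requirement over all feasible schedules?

Schedule A@1, B@1, C@1: d1:6  d2:6  d3:6  d4:4  d5:0  d6:0 — peak 6.

6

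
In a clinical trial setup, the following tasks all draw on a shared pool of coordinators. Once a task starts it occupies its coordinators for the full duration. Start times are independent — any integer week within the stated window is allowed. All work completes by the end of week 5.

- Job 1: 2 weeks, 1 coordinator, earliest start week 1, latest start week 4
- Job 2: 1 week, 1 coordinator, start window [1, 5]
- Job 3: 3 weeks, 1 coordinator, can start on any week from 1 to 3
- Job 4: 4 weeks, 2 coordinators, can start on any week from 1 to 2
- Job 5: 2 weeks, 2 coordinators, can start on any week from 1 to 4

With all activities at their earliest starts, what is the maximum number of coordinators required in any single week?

7

Early-start schedule: Job 1@1, Job 2@1, Job 3@1, Job 4@1, Job 5@1.
Load per week: week 1: 7, week 2: 6, week 3: 3, week 4: 2, week 5: 0.
Peak is 7.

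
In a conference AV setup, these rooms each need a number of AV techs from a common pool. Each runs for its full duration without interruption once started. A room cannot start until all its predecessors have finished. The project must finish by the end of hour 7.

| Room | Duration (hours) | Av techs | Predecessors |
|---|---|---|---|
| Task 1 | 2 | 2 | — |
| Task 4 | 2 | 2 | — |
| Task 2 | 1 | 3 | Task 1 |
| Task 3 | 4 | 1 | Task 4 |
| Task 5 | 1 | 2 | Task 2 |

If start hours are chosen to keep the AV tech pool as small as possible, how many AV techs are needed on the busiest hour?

4

Schedule Task 1@1, Task 4@1, Task 2@3, Task 3@3, Task 5@4: h1:4  h2:4  h3:4  h4:3  h5:1  h6:1  h7:0 — peak 4.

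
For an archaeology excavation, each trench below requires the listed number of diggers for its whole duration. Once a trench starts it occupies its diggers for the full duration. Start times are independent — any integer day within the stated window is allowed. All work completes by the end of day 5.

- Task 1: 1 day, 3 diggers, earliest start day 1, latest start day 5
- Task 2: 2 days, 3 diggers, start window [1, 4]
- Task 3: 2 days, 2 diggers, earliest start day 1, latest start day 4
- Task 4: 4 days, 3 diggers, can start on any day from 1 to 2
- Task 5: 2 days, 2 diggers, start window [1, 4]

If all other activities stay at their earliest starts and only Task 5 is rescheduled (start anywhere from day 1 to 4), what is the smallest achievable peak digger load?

Task 5@1: d1:13  d2:10  d3:3  d4:3  d5:0 → peak 13
Task 5@2: d1:11  d2:10  d3:5  d4:3  d5:0 → peak 11
Task 5@3: d1:11  d2:8  d3:5  d4:5  d5:0 → peak 11
Task 5@4: d1:11  d2:8  d3:3  d4:5  d5:2 → peak 11
Best is Task 5@2, peak 11.

11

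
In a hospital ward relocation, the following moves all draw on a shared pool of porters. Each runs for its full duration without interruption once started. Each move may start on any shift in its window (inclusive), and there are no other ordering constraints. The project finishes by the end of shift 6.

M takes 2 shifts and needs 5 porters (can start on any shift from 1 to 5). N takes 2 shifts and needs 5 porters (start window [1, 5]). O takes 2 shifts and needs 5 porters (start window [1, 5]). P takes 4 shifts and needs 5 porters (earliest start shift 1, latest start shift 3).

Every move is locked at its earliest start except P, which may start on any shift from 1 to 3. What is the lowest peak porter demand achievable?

P@1: s1:20  s2:20  s3:5  s4:5  s5:0  s6:0 → peak 20
P@2: s1:15  s2:20  s3:5  s4:5  s5:5  s6:0 → peak 20
P@3: s1:15  s2:15  s3:5  s4:5  s5:5  s6:5 → peak 15
Best is P@3, peak 15.

15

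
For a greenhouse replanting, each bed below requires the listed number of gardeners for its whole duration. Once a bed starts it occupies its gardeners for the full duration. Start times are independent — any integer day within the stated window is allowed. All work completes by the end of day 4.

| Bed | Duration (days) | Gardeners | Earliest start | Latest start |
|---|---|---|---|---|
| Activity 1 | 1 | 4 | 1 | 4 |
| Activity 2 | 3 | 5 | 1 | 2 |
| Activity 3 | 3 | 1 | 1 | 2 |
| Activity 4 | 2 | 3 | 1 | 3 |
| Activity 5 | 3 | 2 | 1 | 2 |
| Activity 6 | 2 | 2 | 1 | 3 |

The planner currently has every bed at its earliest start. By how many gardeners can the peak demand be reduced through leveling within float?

Early-start peak: d1:17  d2:13  d3:8  d4:0 ⇒ 17.
Leveled (Activity 1@1, Activity 2@1, Activity 3@2, Activity 4@3, Activity 5@2, Activity 6@1): d1:11  d2:10  d3:11  d4:6 ⇒ 11.
Reduction 17 − 11 = 6.

6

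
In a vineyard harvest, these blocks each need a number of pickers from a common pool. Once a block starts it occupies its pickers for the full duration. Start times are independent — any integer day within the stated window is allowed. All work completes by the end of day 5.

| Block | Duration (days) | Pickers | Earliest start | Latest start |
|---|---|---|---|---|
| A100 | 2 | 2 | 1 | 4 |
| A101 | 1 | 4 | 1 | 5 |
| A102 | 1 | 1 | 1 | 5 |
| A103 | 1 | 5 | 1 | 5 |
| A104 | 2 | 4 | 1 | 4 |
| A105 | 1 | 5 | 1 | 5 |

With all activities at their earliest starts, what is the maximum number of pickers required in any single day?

Early-start schedule: A100@1, A101@1, A102@1, A103@1, A104@1, A105@1.
Load per day: day 1: 21, day 2: 6, day 3: 0, day 4: 0, day 5: 0.
Peak is 21.

21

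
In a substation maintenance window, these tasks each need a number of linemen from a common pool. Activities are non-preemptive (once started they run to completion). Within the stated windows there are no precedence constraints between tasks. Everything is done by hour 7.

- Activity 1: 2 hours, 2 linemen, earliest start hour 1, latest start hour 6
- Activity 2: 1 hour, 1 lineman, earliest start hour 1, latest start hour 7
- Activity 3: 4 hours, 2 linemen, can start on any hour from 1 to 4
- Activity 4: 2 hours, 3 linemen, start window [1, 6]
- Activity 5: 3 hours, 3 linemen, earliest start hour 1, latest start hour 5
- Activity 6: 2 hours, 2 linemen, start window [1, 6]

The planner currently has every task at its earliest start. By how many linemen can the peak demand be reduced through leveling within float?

8

Early-start peak: h1:13  h2:12  h3:5  h4:2  h5:0  h6:0  h7:0 ⇒ 13.
Leveled (Activity 1@1, Activity 2@1, Activity 3@1, Activity 4@3, Activity 5@5, Activity 6@5): h1:5  h2:4  h3:5  h4:5  h5:5  h6:5  h7:3 ⇒ 5.
Reduction 13 − 5 = 8.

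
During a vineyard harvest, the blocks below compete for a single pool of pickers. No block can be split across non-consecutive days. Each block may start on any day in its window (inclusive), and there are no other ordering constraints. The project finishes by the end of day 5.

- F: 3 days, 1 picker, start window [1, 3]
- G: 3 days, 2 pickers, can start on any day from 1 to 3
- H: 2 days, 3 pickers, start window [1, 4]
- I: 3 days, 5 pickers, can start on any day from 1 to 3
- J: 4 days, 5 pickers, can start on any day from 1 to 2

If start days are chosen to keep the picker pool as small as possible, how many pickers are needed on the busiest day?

13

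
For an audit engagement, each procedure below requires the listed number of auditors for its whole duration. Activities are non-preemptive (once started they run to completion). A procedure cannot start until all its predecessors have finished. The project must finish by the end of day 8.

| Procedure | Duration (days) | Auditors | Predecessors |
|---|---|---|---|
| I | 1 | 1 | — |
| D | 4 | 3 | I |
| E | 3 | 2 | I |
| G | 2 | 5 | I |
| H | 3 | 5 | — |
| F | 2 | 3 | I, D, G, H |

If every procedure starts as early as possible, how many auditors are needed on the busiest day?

15

Early-start schedule: I@1, D@2, E@2, G@2, H@1, F@6.
Load per day: day 1: 6, day 2: 15, day 3: 15, day 4: 5, day 5: 3, day 6: 3, day 7: 3, day 8: 0.
Peak is 15.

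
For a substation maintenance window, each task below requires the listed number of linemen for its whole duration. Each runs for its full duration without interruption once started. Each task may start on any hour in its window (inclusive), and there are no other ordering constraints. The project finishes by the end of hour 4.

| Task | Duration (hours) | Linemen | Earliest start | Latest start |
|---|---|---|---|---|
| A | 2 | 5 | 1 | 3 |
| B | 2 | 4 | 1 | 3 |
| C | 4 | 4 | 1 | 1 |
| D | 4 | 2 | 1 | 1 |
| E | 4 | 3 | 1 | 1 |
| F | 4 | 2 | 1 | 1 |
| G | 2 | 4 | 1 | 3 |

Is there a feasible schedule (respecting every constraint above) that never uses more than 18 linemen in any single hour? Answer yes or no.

no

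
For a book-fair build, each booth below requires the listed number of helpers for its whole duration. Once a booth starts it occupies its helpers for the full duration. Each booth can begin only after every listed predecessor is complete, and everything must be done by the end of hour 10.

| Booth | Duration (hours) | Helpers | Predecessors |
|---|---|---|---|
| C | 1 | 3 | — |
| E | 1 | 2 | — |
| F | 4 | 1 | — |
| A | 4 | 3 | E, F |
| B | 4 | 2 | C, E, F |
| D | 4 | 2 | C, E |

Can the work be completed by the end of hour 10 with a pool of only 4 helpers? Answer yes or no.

no

The minimum achievable peak is 5; 4 < 5, so no feasible schedule stays within the cap.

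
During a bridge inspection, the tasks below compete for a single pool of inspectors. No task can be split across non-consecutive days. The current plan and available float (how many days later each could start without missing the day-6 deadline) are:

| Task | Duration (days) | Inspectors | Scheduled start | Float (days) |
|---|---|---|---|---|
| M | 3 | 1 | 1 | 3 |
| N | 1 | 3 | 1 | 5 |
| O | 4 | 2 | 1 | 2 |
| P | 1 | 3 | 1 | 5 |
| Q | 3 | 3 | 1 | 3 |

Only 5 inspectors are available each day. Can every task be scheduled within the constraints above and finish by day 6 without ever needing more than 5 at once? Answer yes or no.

Schedule M@1, N@1, O@3, P@2, Q@4: d1:4  d2:4  d3:3  d4:5  d5:5  d6:5 — peak 5 ≤ 5.

yes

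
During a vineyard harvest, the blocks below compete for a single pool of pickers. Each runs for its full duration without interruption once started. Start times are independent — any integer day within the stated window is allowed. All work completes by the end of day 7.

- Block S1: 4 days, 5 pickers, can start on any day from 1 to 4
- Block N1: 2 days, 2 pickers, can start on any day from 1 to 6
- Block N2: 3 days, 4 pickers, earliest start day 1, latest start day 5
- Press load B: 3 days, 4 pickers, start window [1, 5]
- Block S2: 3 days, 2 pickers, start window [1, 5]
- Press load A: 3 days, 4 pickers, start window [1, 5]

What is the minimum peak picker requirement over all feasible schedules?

11

Early-start (Block S1@1, Block N1@1, Block N2@1, Press load B@1, Block S2@1, Press load A@1) gives peak 21: d1:21  d2:21  d3:19  d4:5  d5:0  d6:0  d7:0.
Shift Press load B→4, Block S2→3, Press load A→5.
Schedule Block S1@1, Block N1@1, Block N2@1, Press load B@4, Block S2@3, Press load A@5: d1:11  d2:11  d3:11  d4:11  d5:10  d6:8  d7:4 — peak 11.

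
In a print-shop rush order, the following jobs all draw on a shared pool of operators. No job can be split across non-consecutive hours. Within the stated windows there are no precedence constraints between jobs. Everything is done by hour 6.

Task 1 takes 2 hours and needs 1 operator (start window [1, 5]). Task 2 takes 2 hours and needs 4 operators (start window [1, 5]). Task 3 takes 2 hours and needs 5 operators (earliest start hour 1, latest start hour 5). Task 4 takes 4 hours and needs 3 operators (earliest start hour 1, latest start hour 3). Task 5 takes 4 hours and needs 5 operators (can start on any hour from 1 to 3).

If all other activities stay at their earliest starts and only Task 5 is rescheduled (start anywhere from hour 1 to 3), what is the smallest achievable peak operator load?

Task 5@1: h1:18  h2:18  h3:8  h4:8  h5:0  h6:0 → peak 18
Task 5@2: h1:13  h2:18  h3:8  h4:8  h5:5  h6:0 → peak 18
Task 5@3: h1:13  h2:13  h3:8  h4:8  h5:5  h6:5 → peak 13
Best is Task 5@3, peak 13.

13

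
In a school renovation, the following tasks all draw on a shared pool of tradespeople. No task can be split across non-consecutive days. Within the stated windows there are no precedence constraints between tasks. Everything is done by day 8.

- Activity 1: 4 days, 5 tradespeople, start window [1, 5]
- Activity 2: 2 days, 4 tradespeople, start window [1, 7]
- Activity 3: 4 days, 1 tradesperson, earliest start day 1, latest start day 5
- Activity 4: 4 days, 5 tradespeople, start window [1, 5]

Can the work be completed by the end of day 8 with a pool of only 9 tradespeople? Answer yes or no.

Schedule Activity 1@1, Activity 2@1, Activity 3@3, Activity 4@5: d1:9  d2:9  d3:6  d4:6  d5:6  d6:6  d7:5  d8:5 — peak 9 ≤ 9.

yes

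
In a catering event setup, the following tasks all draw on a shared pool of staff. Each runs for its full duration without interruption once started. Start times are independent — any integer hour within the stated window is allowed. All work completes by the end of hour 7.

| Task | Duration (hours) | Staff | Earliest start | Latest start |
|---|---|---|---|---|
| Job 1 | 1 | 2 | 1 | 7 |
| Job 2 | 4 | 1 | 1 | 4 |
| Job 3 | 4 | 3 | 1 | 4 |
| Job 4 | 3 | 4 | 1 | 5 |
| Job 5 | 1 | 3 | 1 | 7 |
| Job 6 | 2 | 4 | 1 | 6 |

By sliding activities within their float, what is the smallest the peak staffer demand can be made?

7

Early-start (Job 1@1, Job 2@1, Job 3@1, Job 4@1, Job 5@1, Job 6@1) gives peak 17: h1:17  h2:12  h3:8  h4:4  h5:0  h6:0  h7:0.
Shift Job 3→3, Job 4→5, Job 5→3.
Schedule Job 1@1, Job 2@1, Job 3@3, Job 4@5, Job 5@3, Job 6@1: h1:7  h2:5  h3:7  h4:4  h5:7  h6:7  h7:4 — peak 7.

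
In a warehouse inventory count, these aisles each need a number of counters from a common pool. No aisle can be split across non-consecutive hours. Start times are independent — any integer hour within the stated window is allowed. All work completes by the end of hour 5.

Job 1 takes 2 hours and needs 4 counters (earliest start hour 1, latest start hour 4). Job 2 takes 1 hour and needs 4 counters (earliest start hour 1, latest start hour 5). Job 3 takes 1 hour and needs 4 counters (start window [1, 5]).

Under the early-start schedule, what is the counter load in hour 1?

At early start, hour 1 has: Job 1, Job 2, Job 3.
Demand: 4 + 4 + 4 = 12.

12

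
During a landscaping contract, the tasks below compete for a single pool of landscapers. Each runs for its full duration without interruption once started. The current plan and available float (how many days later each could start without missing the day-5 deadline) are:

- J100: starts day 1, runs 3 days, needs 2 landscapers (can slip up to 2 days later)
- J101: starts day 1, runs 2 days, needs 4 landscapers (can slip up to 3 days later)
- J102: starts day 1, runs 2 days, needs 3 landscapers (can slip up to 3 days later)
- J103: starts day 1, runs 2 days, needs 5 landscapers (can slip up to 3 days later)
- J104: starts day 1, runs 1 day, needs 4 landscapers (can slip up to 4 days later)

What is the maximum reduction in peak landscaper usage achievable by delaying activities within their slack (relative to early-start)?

Early-start peak: d1:18  d2:14  d3:2  d4:0  d5:0 ⇒ 18.
Leveled (J100@1, J101@3, J102@4, J103@1, J104@5): d1:7  d2:7  d3:6  d4:7  d5:7 ⇒ 7.
Reduction 18 − 7 = 11.

11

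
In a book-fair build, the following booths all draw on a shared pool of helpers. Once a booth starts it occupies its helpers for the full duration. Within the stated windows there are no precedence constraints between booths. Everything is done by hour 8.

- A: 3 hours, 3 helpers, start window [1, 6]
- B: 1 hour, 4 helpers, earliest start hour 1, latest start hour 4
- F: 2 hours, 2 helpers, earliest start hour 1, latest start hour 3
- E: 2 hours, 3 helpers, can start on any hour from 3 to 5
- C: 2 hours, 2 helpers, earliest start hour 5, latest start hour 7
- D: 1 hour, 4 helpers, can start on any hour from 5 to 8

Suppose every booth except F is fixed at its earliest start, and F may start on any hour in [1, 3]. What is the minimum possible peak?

8

F@1: h1:9  h2:5  h3:6  h4:3  h5:6  h6:2  h7:0  h8:0 → peak 9
F@2: h1:7  h2:5  h3:8  h4:3  h5:6  h6:2  h7:0  h8:0 → peak 8
F@3: h1:7  h2:3  h3:8  h4:5  h5:6  h6:2  h7:0  h8:0 → peak 8
Best is F@2, peak 8.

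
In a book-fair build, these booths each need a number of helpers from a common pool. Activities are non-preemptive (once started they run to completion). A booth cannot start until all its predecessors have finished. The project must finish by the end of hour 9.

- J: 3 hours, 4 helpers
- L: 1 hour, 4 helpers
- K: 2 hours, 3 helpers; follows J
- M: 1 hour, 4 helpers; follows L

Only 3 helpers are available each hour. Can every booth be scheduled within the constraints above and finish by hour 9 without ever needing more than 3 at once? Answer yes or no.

no

The minimum achievable peak is 4; 3 < 4, so no feasible schedule stays within the cap.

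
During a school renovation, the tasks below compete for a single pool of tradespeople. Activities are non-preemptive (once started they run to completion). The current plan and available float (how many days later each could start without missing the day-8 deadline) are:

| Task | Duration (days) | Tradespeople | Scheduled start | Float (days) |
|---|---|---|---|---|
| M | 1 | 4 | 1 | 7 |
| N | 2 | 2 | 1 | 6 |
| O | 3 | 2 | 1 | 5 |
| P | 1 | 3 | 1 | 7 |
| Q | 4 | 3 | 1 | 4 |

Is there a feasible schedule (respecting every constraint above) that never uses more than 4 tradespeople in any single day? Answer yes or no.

no

The minimum achievable peak is 5; 4 < 5, so no feasible schedule stays within the cap.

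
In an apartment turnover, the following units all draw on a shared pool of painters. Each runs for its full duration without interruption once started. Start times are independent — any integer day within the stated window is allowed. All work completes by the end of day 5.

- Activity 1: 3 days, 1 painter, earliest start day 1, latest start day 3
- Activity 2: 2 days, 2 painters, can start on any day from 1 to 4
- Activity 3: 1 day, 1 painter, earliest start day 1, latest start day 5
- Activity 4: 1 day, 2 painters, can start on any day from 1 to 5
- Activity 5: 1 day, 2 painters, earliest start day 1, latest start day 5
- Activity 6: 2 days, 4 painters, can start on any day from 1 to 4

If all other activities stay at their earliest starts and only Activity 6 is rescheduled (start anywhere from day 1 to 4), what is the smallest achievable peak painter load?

Activity 6@1: d1:12  d2:7  d3:1  d4:0  d5:0 → peak 12
Activity 6@2: d1:8  d2:7  d3:5  d4:0  d5:0 → peak 8
Activity 6@3: d1:8  d2:3  d3:5  d4:4  d5:0 → peak 8
Activity 6@4: d1:8  d2:3  d3:1  d4:4  d5:4 → peak 8
Best is Activity 6@2, peak 8.

8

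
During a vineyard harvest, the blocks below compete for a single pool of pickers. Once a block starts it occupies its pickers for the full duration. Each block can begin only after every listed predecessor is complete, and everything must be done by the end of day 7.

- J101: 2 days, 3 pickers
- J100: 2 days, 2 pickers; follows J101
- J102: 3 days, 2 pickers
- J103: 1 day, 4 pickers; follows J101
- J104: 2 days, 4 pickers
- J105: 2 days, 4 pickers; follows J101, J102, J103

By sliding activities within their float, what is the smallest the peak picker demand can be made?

6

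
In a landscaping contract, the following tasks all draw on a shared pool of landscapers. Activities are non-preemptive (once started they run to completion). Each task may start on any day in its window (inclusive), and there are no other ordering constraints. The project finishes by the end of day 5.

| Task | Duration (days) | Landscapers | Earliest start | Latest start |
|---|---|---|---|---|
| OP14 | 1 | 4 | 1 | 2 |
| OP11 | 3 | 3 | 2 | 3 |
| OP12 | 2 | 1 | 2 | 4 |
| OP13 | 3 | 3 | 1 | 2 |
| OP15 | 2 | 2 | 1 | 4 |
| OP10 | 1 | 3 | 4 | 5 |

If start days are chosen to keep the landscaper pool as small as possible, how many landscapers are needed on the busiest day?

Early-start (OP14@1, OP11@2, OP12@2, OP13@1, OP15@1, OP10@4) gives peak 9: d1:9  d2:9  d3:7  d4:6  d5:0.
Shift OP15→4, OP10→5.
Schedule OP14@1, OP11@2, OP12@2, OP13@1, OP15@4, OP10@5: d1:7  d2:7  d3:7  d4:5  d5:5 — peak 7.
Total landscaper-days = 31 over 5 days ⇒ peak ≥ ⌈31/5⌉ = 7, so 7 is optimal.

7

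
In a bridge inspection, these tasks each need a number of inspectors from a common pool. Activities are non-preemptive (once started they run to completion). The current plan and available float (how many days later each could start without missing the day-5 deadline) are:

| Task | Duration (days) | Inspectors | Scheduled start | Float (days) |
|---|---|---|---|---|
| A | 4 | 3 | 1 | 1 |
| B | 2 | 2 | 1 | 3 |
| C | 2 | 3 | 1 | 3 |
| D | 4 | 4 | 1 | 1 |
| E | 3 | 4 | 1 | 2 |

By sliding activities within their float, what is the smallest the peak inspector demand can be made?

12

Early-start (A@1, B@1, C@1, D@1, E@1) gives peak 16: d1:16  d2:16  d3:11  d4:7  d5:0.
Shift E→3.
Schedule A@1, B@1, C@1, D@1, E@3: d1:12  d2:12  d3:11  d4:11  d5:4 — peak 12.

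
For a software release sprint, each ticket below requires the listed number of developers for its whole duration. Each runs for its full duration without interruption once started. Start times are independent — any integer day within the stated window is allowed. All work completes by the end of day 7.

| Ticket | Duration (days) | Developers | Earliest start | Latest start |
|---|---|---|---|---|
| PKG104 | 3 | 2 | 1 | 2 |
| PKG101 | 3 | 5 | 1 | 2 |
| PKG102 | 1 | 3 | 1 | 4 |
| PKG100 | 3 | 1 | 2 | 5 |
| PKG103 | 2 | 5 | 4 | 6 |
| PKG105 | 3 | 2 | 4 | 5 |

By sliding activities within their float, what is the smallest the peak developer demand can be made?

Early-start (PKG104@1, PKG101@1, PKG102@1, PKG100@2, PKG103@4, PKG105@4) gives peak 10: d1:10  d2:8  d3:8  d4:8  d5:7  d6:2  d7:0.
Shift PKG102→4, PKG103→5.
Schedule PKG104@1, PKG101@1, PKG102@4, PKG100@2, PKG103@5, PKG105@4: d1:7  d2:8  d3:8  d4:6  d5:7  d6:7  d7:0 — peak 8.

8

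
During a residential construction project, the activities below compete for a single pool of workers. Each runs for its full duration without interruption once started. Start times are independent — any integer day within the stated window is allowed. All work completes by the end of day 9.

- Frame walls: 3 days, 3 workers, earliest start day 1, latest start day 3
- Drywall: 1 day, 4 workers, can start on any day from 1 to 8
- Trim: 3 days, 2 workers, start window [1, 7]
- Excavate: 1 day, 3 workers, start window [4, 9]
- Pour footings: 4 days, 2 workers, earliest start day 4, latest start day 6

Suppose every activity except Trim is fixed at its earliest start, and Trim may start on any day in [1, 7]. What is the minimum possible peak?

7

Trim@1: d1:9  d2:5  d3:5  d4:5  d5:2  d6:2  d7:2  d8:0  d9:0 → peak 9
Trim@2: d1:7  d2:5  d3:5  d4:7  d5:2  d6:2  d7:2  d8:0  d9:0 → peak 7
Trim@3: d1:7  d2:3  d3:5  d4:7  d5:4  d6:2  d7:2  d8:0  d9:0 → peak 7
Trim@4: d1:7  d2:3  d3:3  d4:7  d5:4  d6:4  d7:2  d8:0  d9:0 → peak 7
Trim@5: d1:7  d2:3  d3:3  d4:5  d5:4  d6:4  d7:4  d8:0  d9:0 → peak 7
Trim@6: d1:7  d2:3  d3:3  d4:5  d5:2  d6:4  d7:4  d8:2  d9:0 → peak 7
Trim@7: d1:7  d2:3  d3:3  d4:5  d5:2  d6:2  d7:4  d8:2  d9:2 → peak 7
Best is Trim@2, peak 7.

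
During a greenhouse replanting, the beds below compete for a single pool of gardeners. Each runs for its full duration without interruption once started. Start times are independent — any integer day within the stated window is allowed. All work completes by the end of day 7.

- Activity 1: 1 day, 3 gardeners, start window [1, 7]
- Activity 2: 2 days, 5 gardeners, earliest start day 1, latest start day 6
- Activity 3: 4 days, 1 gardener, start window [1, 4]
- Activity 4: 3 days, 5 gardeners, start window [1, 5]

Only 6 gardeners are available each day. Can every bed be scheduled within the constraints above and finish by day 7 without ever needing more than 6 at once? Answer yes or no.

yes

Schedule Activity 1@1, Activity 2@2, Activity 3@1, Activity 4@4: d1:4  d2:6  d3:6  d4:6  d5:5  d6:5  d7:0 — peak 6 ≤ 6.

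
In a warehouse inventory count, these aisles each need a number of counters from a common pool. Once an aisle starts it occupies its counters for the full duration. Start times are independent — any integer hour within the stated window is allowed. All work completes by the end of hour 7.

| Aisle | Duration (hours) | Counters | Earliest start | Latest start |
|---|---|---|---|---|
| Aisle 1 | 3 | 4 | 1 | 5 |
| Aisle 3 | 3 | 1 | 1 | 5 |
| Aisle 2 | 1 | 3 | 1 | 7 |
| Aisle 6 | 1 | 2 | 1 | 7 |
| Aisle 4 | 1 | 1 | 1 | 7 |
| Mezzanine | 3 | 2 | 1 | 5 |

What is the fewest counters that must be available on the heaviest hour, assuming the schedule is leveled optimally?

Early-start (Aisle 1@1, Aisle 3@1, Aisle 2@1, Aisle 6@1, Aisle 4@1, Mezzanine@1) gives peak 13: h1:13  h2:7  h3:7  h4:0  h5:0  h6:0  h7:0.
Shift Aisle 3→4, Aisle 2→4, Aisle 6→7, Aisle 4→5, Mezzanine→5.
Schedule Aisle 1@1, Aisle 3@4, Aisle 2@4, Aisle 6@7, Aisle 4@5, Mezzanine@5: h1:4  h2:4  h3:4  h4:4  h5:4  h6:3  h7:4 — peak 4.
Total counter-hours = 27 over 7 hours ⇒ peak ≥ ⌈27/7⌉ = 4, so 4 is optimal.

4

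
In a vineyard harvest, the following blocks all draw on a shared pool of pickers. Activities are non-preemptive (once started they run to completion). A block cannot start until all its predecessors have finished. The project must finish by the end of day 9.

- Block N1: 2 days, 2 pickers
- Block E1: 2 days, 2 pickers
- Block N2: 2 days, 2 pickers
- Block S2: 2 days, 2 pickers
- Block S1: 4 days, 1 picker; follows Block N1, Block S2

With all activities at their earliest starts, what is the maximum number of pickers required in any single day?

Early-start schedule: Block N1@1, Block E1@1, Block N2@1, Block S2@1, Block S1@3.
Load per day: day 1: 8, day 2: 8, day 3: 1, day 4: 1, day 5: 1, day 6: 1, day 7: 0, day 8: 0, day 9: 0.
Peak is 8.

8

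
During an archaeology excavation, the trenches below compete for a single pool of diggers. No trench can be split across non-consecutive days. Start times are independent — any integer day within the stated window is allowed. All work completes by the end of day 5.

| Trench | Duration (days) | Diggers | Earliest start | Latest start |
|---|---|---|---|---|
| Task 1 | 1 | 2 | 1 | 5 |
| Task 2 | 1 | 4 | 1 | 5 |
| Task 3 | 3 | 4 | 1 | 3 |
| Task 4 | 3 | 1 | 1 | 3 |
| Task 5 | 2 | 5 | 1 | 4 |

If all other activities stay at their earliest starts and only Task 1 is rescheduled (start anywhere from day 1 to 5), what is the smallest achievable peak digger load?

Task 1@1: d1:16  d2:10  d3:5  d4:0  d5:0 → peak 16
Task 1@2: d1:14  d2:12  d3:5  d4:0  d5:0 → peak 14
Task 1@3: d1:14  d2:10  d3:7  d4:0  d5:0 → peak 14
Task 1@4: d1:14  d2:10  d3:5  d4:2  d5:0 → peak 14
Task 1@5: d1:14  d2:10  d3:5  d4:0  d5:2 → peak 14
Best is Task 1@2, peak 14.

14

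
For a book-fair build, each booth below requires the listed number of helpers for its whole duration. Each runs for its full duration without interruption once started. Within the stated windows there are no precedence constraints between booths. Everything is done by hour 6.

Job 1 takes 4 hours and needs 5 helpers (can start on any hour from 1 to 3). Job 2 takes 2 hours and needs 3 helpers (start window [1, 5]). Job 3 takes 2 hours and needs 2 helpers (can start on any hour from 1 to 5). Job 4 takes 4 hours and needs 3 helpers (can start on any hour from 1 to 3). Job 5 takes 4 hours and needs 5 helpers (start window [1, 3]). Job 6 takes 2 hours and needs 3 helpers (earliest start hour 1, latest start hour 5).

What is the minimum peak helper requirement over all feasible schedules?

13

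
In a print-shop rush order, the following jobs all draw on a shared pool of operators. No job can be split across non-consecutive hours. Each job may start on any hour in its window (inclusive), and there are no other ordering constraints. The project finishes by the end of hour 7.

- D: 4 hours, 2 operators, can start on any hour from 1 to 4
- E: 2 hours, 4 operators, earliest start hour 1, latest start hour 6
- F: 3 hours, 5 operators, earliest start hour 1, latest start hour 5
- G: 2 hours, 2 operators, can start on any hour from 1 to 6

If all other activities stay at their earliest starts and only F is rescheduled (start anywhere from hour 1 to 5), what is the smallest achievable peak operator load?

8

F@1: h1:13  h2:13  h3:7  h4:2  h5:0  h6:0  h7:0 → peak 13
F@2: h1:8  h2:13  h3:7  h4:7  h5:0  h6:0  h7:0 → peak 13
F@3: h1:8  h2:8  h3:7  h4:7  h5:5  h6:0  h7:0 → peak 8
F@4: h1:8  h2:8  h3:2  h4:7  h5:5  h6:5  h7:0 → peak 8
F@5: h1:8  h2:8  h3:2  h4:2  h5:5  h6:5  h7:5 → peak 8
Best is F@3, peak 8.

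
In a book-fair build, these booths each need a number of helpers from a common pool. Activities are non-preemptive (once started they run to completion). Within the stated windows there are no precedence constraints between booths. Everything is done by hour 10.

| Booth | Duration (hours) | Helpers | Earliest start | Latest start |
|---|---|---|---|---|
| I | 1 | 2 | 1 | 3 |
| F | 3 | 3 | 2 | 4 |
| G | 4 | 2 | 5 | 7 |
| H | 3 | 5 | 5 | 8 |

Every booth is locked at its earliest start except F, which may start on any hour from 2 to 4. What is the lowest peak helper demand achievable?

7

F@2: h1:2  h2:3  h3:3  h4:3  h5:7  h6:7  h7:7  h8:2  h9:0  h10:0 → peak 7
F@3: h1:2  h2:0  h3:3  h4:3  h5:10  h6:7  h7:7  h8:2  h9:0  h10:0 → peak 10
F@4: h1:2  h2:0  h3:0  h4:3  h5:10  h6:10  h7:7  h8:2  h9:0  h10:0 → peak 10
Best is F@2, peak 7.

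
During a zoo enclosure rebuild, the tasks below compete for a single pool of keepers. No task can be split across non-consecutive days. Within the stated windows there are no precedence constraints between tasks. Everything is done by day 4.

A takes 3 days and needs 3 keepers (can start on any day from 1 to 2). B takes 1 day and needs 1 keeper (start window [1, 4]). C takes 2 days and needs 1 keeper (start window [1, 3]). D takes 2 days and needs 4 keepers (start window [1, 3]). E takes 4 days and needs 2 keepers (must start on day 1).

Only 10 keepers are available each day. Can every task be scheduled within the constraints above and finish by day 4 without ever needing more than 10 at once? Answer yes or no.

Schedule A@1, B@1, C@1, D@3, E@1: d1:7  d2:6  d3:9  d4:6 — peak 9 ≤ 10.

yes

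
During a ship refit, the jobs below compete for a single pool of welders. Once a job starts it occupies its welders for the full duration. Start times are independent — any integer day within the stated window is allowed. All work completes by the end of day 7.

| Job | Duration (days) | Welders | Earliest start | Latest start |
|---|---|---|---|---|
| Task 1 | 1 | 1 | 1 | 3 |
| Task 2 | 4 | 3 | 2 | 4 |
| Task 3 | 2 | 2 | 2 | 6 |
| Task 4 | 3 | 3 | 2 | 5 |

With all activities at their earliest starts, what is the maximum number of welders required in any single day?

8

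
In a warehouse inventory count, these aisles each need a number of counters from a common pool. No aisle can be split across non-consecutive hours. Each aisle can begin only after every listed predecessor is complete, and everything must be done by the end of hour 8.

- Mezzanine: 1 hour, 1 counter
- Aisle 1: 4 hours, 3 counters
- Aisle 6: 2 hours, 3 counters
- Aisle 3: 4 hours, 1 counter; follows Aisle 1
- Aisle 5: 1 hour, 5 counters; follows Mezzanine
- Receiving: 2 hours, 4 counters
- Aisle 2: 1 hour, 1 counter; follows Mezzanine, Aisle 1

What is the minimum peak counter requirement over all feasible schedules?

6

Early-start (Mezzanine@1, Aisle 1@1, Aisle 6@1, Aisle 3@5, Aisle 5@2, Receiving@1, Aisle 2@5) gives peak 15: h1:11  h2:15  h3:3  h4:3  h5:2  h6:1  h7:1  h8:1.
Shift Aisle 6→2, Aisle 5→5, Receiving→6, Aisle 2→6.
Schedule Mezzanine@1, Aisle 1@1, Aisle 6@2, Aisle 3@5, Aisle 5@5, Receiving@6, Aisle 2@6: h1:4  h2:6  h3:6  h4:3  h5:6  h6:6  h7:5  h8:1 — peak 6.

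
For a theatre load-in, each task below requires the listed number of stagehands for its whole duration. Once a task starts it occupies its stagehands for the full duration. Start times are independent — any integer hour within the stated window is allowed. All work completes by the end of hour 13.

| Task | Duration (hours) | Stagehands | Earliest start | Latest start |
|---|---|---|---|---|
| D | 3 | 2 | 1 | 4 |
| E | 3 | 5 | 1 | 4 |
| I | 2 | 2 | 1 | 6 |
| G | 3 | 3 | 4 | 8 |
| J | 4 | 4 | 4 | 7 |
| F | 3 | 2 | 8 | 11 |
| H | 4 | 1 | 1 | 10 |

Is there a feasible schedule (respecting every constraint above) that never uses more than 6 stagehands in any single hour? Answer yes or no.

no

The minimum achievable peak is 7; 6 < 7, so no feasible schedule stays within the cap.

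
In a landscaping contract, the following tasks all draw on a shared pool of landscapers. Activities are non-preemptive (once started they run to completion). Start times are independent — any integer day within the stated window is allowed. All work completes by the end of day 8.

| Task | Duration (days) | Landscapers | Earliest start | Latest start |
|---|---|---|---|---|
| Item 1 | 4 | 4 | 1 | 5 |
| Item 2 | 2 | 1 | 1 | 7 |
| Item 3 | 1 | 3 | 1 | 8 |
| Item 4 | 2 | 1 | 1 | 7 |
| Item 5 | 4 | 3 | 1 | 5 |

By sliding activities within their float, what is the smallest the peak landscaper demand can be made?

Early-start (Item 1@1, Item 2@1, Item 3@1, Item 4@1, Item 5@1) gives peak 12: d1:12  d2:9  d3:7  d4:7  d5:0  d6:0  d7:0  d8:0.
Shift Item 3→5, Item 5→5.
Schedule Item 1@1, Item 2@1, Item 3@5, Item 4@1, Item 5@5: d1:6  d2:6  d3:4  d4:4  d5:6  d6:3  d7:3  d8:3 — peak 6.

6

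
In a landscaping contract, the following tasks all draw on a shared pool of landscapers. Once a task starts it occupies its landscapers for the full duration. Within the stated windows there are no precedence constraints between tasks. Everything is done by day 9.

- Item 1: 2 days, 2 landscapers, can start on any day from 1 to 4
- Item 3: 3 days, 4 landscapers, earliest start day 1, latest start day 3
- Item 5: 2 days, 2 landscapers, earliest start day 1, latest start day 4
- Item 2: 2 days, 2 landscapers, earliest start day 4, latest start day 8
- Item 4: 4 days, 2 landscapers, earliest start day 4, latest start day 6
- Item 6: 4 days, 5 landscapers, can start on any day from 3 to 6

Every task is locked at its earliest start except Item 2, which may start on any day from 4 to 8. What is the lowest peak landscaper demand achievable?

Item 2@4: d1:8  d2:8  d3:9  d4:9  d5:9  d6:7  d7:2  d8:0  d9:0 → peak 9
Item 2@5: d1:8  d2:8  d3:9  d4:7  d5:9  d6:9  d7:2  d8:0  d9:0 → peak 9
Item 2@6: d1:8  d2:8  d3:9  d4:7  d5:7  d6:9  d7:4  d8:0  d9:0 → peak 9
Item 2@7: d1:8  d2:8  d3:9  d4:7  d5:7  d6:7  d7:4  d8:2  d9:0 → peak 9
Item 2@8: d1:8  d2:8  d3:9  d4:7  d5:7  d6:7  d7:2  d8:2  d9:2 → peak 9
Best is Item 2@4, peak 9.

9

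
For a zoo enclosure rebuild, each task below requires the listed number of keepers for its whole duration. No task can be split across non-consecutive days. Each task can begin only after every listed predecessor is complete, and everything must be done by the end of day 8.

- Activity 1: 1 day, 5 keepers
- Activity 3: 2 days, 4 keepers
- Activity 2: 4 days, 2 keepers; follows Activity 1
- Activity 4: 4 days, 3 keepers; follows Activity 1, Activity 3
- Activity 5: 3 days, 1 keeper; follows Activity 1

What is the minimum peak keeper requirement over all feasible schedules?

5

Early-start (Activity 1@1, Activity 3@1, Activity 2@2, Activity 4@3, Activity 5@2) gives peak 9: d1:9  d2:7  d3:6  d4:6  d5:5  d6:3  d7:0  d8:0.
Shift Activity 3→2, Activity 2→4, Activity 4→5.
Schedule Activity 1@1, Activity 3@2, Activity 2@4, Activity 4@5, Activity 5@2: d1:5  d2:5  d3:5  d4:3  d5:5  d6:5  d7:5  d8:3 — peak 5.
Total keeper-days = 36 over 8 days ⇒ peak ≥ ⌈36/8⌉ = 5, so 5 is optimal.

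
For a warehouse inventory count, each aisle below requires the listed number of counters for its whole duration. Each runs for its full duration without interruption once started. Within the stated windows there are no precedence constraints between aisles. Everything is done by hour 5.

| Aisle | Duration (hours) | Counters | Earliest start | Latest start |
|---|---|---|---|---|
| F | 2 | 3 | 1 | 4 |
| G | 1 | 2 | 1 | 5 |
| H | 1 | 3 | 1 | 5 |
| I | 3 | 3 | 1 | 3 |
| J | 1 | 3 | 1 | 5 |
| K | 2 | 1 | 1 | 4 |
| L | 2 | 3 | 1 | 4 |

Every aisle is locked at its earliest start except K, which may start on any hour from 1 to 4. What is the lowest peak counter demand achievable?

17

K@1: h1:18  h2:10  h3:3  h4:0  h5:0 → peak 18
K@2: h1:17  h2:10  h3:4  h4:0  h5:0 → peak 17
K@3: h1:17  h2:9  h3:4  h4:1  h5:0 → peak 17
K@4: h1:17  h2:9  h3:3  h4:1  h5:1 → peak 17
Best is K@2, peak 17.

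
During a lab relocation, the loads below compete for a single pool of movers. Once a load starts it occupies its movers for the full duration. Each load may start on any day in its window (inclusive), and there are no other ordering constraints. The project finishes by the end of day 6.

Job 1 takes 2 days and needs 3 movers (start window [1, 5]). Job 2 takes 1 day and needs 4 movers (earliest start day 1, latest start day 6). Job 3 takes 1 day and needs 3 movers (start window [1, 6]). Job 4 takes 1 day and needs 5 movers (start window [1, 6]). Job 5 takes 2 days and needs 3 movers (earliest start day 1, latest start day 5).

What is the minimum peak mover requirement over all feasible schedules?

Early-start (Job 1@1, Job 2@1, Job 3@1, Job 4@1, Job 5@1) gives peak 18: d1:18  d2:6  d3:0  d4:0  d5:0  d6:0.
Shift Job 2→3, Job 4→4, Job 5→5.
Schedule Job 1@1, Job 2@3, Job 3@1, Job 4@4, Job 5@5: d1:6  d2:3  d3:4  d4:5  d5:3  d6:3 — peak 6.

6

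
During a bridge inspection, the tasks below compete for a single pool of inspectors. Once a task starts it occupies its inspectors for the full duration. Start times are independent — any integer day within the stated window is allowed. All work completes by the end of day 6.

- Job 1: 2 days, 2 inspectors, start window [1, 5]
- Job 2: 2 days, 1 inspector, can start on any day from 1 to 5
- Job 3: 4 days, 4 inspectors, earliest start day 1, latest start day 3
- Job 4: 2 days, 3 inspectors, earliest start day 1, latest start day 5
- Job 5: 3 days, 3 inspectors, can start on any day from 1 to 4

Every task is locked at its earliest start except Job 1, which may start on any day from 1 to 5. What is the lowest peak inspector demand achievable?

11

Job 1@1: d1:13  d2:13  d3:7  d4:4  d5:0  d6:0 → peak 13
Job 1@2: d1:11  d2:13  d3:9  d4:4  d5:0  d6:0 → peak 13
Job 1@3: d1:11  d2:11  d3:9  d4:6  d5:0  d6:0 → peak 11
Job 1@4: d1:11  d2:11  d3:7  d4:6  d5:2  d6:0 → peak 11
Job 1@5: d1:11  d2:11  d3:7  d4:4  d5:2  d6:2 → peak 11
Best is Job 1@3, peak 11.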